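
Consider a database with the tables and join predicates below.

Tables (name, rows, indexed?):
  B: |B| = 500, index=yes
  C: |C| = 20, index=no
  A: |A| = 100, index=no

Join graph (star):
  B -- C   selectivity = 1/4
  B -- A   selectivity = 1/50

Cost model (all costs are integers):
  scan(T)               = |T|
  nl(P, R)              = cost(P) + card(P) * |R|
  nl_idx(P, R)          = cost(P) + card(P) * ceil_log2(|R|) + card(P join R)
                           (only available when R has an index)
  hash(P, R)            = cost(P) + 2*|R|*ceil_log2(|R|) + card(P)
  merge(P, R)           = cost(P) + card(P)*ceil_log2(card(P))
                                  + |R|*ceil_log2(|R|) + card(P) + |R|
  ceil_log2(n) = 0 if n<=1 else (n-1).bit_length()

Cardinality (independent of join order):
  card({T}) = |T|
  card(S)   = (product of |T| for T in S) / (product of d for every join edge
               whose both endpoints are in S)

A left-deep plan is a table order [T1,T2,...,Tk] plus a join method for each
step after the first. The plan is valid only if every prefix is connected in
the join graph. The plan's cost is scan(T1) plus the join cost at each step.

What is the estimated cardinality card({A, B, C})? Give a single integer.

Tables in S: A(100), B(500), C(20)
Edges inside S: B-C(d=4), B-A(d=50)
numerator = 100 * 500 * 20 = 1000000
denominator = 4 * 50 = 200
card(S) = 1000000 / 200 = 5000

5000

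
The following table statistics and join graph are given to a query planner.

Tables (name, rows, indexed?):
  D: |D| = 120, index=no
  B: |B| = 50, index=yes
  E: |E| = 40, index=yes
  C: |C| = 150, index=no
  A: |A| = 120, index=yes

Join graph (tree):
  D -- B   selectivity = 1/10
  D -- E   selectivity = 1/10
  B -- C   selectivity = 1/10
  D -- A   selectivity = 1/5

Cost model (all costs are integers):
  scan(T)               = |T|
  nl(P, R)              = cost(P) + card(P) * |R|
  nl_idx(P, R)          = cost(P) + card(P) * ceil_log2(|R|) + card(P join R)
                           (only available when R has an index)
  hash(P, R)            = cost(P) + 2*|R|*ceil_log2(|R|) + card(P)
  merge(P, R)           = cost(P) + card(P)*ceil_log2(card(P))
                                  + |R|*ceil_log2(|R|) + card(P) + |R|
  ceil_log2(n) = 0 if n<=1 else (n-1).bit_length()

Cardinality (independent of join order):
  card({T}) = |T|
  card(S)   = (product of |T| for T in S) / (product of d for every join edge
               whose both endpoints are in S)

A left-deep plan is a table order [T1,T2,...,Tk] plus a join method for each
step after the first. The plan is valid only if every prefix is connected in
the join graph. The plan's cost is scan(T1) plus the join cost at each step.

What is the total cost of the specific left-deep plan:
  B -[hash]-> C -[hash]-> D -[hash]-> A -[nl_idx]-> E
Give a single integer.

2175610

step 1: scan B: cost=50, card=50
step 2: join C via hash
    card(P join C) = 50*150/(10) = 750
    cost = 50 + 2*150*8 + 50 = 2500
step 3: join D via hash
    card(P join D) = 750*120/(10) = 9000
    cost = 2500 + 2*120*7 + 750 = 4930
step 4: join A via hash
    card(P join A) = 9000*120/(5) = 216000
    cost = 4930 + 2*120*7 + 9000 = 15610
step 5: join E via nl_idx
    card(P join E) = 216000*40/(10) = 864000
    cost = 15610 + 216000*6 + 864000 = 2175610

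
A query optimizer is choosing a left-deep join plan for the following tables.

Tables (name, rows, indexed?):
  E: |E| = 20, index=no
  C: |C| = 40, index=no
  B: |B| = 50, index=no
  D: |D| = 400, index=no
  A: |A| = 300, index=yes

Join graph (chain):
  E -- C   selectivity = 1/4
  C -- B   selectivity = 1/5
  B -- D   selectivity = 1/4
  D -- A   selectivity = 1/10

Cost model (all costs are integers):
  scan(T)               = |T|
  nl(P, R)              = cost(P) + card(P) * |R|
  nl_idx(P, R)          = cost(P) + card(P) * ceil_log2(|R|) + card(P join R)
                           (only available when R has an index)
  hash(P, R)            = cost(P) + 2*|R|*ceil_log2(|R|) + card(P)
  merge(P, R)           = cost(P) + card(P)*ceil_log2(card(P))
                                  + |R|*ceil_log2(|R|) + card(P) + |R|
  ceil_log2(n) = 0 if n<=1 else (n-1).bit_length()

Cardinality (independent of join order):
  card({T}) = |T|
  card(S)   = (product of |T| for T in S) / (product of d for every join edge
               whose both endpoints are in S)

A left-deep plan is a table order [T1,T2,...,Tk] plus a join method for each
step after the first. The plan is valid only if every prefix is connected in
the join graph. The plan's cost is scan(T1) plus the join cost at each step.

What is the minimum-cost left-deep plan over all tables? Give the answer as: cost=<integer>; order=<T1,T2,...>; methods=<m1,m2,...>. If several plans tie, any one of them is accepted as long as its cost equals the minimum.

cost=215680; order=C,E,B,D,A; methods=hash,hash,hash,hash

Selinger DP (subsets sized 1..n):
  {E}: scan cost=20, card=20
  {C}: scan cost=40, card=40
  {B}: scan cost=50, card=50
  {D}: scan cost=400, card=400
  {A}: scan cost=300, card=300
  {CE}: card=200; try (E,hash)→280, (C,merge)→420, (E,merge)→440, (C,hash)→520, (C,nl)→820, (E,nl)→840; best=280 via (E,hash)
  {BC}: card=400; try (C,hash)→580, (B,merge)→670, (C,merge)→680, (B,hash)→680, (B,nl)→2040, (C,nl)→2050; best=580 via (C,hash)
  {BD}: card=5000; try (B,hash)→1400, (D,merge)→4400, (B,merge)→4750, (D,hash)→7300, (D,nl)→20050, (B,nl)→20400; best=1400 via (B,hash)
  {AD}: card=12000; try (A,hash)→6200, (D,merge)→7300, (A,merge)→7400, (D,hash)→7800, (A,nl_idx)→16000, (D,nl)→120300 …(+1); best=6200 via (A,hash)
  {BCE}: card=2000; try (B,hash)→1080, (E,hash)→1180, (B,merge)→2430, (E,merge)→4700, (E,nl)→8580, (B,nl)→10280; best=1080 via (B,hash)
  {BCD}: card=40000; try (C,hash)→6880, (D,hash)→8180, (D,merge)→8580, (C,merge)→71680, (D,nl)→160580, (C,nl)→201400; best=6880 via (C,hash)
  {ABD}: card=150000; try (A,hash)→11800, (B,hash)→18800, (A,merge)→74400, (B,merge)→186550, (A,nl_idx)→196400, (B,nl)→606200 …(+1); best=11800 via (A,hash)
  {BCDE}: card=200000; try (D,hash)→10280, (D,merge)→29080, (E,hash)→47080, (E,merge)→687000, (D,nl)→801080, (E,nl)→806880; best=10280 via (D,hash)
  {ABCD}: card=1200000; try (A,hash)→52280, (C,hash)→162280, (A,merge)→689880, (A,nl_idx)→1566880, (C,merge)→2862080, (C,nl)→6011800 …(+1); best=52280 via (A,hash)
  {ABCDE}: card=6000000; try (A,hash)→215680, (E,hash)→1252480, (A,merge)→3813280, (A,nl_idx)→7810280, (E,nl)→24052280, (E,merge)→26452400 …(+1); best=215680 via (A,hash)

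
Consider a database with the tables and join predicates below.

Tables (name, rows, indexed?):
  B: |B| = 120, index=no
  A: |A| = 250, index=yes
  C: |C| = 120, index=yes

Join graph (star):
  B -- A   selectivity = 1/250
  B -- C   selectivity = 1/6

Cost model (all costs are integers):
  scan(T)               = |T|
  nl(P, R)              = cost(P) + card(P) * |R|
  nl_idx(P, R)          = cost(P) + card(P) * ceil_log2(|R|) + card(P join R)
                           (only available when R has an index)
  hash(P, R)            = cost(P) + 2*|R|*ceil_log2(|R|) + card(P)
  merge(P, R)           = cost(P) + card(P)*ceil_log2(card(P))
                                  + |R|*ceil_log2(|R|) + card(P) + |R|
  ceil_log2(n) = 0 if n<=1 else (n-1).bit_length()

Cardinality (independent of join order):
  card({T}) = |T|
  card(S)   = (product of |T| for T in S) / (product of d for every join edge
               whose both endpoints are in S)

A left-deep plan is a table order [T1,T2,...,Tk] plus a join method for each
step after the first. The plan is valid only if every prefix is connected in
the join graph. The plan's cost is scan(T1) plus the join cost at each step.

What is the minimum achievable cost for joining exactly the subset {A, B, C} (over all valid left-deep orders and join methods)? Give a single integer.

3000

Selinger DP over subsets of {A,B,C}:
  {B}: scan cost=120, card=120
  {A}: scan cost=250, card=250
  {C}: scan cost=120, card=120
  {AB}: card=120; try (A,nl_idx)→1200, (B,hash)→2180, (A,merge)→3330, (B,merge)→3460, (A,hash)→4240, (A,nl)→30120 …(+1); best=1200 via (A,nl_idx)
  {BC}: card=2400; try (C,hash)→1920, (B,hash)→1920, (C,merge)→2040, (B,merge)→2040, (C,nl_idx)→3360, (C,nl)→14520 …(+1); best=1920 via (C,hash)
  {ABC}: card=2400; try (C,hash)→3000, (C,merge)→3120, (C,nl_idx)→4440, (A,hash)→8320, (C,nl)→15600, (A,nl_idx)→23520 …(+2); best=3000 via (C,hash)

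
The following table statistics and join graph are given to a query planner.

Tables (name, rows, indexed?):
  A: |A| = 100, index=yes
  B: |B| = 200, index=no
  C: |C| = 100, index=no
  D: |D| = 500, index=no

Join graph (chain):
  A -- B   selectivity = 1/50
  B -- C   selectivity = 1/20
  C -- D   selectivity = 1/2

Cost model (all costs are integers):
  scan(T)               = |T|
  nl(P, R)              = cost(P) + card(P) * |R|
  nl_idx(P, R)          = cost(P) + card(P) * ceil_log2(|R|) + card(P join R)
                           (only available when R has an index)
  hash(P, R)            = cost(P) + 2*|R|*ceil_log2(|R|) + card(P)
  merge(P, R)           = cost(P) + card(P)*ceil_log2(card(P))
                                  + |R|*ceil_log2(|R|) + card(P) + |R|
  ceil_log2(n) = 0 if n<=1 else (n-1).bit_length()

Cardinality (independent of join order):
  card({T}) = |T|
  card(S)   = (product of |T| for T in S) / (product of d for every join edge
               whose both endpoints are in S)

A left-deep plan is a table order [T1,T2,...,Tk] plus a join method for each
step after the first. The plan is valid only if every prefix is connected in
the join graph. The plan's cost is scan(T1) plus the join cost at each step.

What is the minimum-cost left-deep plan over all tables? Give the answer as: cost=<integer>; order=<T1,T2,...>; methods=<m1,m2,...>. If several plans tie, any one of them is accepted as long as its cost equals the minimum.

cost=14600; order=B,A,C,D; methods=hash,hash,hash

Selinger DP (subsets sized 1..n):
  {A}: scan cost=100, card=100
  {B}: scan cost=200, card=200
  {C}: scan cost=100, card=100
  {D}: scan cost=500, card=500
  {AB}: card=400; try (A,hash)→1800, (A,nl_idx)→2000, (B,merge)→2700, (A,merge)→2800, (B,hash)→3400, (B,nl)→20100 …(+1); best=1800 via (A,hash)
  {BC}: card=1000; try (C,hash)→1800, (B,merge)→2700, (C,merge)→2800, (B,hash)→3400, (B,nl)→20100, (C,nl)→20200; best=1800 via (C,hash)
  {CD}: card=25000; try (C,hash)→2400, (D,merge)→5900, (C,merge)→6300, (D,hash)→9200, (D,nl)→50100, (C,nl)→50500; best=2400 via (C,hash)
  {ABC}: card=2000; try (C,hash)→3600, (A,hash)→4200, (C,merge)→6600, (A,nl_idx)→10800, (A,merge)→13600, (C,nl)→41800 …(+1); best=3600 via (C,hash)
  {BCD}: card=250000; try (D,hash)→11800, (D,merge)→17800, (B,hash)→30600, (B,merge)→404200, (D,nl)→501800, (B,nl)→5002400; best=11800 via (D,hash)
  {ABCD}: card=500000; try (D,hash)→14600, (D,merge)→32600, (A,hash)→263200, (D,nl)→1003600, (A,nl_idx)→2261800, (A,merge)→4762600 …(+1); best=14600 via (D,hash)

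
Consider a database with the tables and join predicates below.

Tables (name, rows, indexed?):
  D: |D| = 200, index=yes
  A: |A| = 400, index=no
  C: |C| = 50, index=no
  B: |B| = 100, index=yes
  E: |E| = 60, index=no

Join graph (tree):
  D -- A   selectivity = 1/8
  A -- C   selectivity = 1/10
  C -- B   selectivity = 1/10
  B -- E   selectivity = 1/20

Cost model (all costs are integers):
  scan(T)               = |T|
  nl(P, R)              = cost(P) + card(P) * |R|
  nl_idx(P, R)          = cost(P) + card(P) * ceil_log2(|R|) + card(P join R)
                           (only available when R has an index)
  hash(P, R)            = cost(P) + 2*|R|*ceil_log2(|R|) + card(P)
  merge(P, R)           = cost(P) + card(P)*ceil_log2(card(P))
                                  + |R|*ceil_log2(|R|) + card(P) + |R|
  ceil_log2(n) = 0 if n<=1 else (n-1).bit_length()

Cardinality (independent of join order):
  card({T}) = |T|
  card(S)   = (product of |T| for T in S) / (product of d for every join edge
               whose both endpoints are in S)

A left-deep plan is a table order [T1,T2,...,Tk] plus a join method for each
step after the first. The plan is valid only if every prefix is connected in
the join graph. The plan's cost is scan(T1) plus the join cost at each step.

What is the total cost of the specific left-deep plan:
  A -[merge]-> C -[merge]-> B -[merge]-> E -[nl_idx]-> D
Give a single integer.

step 1: scan A: cost=400, card=400
step 2: join C via merge
    card(P join C) = 400*50/(10) = 2000
    cost = 400 + 400*9 + 50*6 + 400 + 50 = 4750
step 3: join B via merge
    card(P join B) = 2000*100/(10) = 20000
    cost = 4750 + 2000*11 + 100*7 + 2000 + 100 = 29550
step 4: join E via merge
    card(P join E) = 20000*60/(20) = 60000
    cost = 29550 + 20000*15 + 60*6 + 20000 + 60 = 349970
step 5: join D via nl_idx
    card(P join D) = 60000*200/(8) = 1500000
    cost = 349970 + 60000*8 + 1500000 = 2329970

2329970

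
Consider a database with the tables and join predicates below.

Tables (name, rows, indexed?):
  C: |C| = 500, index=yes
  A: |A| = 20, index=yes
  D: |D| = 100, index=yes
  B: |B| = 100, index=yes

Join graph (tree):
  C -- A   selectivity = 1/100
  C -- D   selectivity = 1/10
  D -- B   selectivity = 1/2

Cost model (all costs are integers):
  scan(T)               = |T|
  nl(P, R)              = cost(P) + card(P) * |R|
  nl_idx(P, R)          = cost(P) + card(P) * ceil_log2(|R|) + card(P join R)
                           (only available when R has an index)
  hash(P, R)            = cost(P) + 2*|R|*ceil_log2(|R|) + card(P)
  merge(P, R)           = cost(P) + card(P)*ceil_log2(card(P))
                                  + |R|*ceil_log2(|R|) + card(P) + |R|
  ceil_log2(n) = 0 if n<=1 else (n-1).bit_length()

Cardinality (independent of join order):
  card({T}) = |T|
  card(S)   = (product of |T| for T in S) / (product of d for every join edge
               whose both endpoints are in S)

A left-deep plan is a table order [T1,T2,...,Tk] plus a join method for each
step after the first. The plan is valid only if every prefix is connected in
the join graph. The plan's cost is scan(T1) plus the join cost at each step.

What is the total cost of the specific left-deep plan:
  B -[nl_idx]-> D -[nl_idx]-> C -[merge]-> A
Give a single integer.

5050920

step 1: scan B: cost=100, card=100
step 2: join D via nl_idx
    card(P join D) = 100*100/(2) = 5000
    cost = 100 + 100*7 + 5000 = 5800
step 3: join C via nl_idx
    card(P join C) = 5000*500/(10) = 250000
    cost = 5800 + 5000*9 + 250000 = 300800
step 4: join A via merge
    card(P join A) = 250000*20/(100) = 50000
    cost = 300800 + 250000*18 + 20*5 + 250000 + 20 = 5050920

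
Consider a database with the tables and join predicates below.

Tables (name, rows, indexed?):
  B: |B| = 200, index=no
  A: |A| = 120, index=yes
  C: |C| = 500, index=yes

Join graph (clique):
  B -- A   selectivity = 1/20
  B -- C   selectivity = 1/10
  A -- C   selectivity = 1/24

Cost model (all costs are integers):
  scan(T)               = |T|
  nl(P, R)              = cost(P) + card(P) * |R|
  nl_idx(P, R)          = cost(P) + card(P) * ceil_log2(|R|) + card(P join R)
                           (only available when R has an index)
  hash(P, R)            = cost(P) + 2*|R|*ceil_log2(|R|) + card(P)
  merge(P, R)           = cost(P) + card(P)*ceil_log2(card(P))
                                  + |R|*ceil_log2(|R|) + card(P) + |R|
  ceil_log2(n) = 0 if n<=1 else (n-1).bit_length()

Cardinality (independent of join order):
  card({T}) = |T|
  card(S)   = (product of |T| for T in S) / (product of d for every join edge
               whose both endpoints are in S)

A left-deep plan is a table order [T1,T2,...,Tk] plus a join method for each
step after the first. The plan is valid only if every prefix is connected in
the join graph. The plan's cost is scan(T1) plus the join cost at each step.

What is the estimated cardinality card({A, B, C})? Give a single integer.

2500

Tables in S: A(120), B(200), C(500)
Edges inside S: B-A(d=20), B-C(d=10), A-C(d=24)
numerator = 120 * 200 * 500 = 12000000
denominator = 20 * 10 * 24 = 4800
card(S) = 12000000 / 4800 = 2500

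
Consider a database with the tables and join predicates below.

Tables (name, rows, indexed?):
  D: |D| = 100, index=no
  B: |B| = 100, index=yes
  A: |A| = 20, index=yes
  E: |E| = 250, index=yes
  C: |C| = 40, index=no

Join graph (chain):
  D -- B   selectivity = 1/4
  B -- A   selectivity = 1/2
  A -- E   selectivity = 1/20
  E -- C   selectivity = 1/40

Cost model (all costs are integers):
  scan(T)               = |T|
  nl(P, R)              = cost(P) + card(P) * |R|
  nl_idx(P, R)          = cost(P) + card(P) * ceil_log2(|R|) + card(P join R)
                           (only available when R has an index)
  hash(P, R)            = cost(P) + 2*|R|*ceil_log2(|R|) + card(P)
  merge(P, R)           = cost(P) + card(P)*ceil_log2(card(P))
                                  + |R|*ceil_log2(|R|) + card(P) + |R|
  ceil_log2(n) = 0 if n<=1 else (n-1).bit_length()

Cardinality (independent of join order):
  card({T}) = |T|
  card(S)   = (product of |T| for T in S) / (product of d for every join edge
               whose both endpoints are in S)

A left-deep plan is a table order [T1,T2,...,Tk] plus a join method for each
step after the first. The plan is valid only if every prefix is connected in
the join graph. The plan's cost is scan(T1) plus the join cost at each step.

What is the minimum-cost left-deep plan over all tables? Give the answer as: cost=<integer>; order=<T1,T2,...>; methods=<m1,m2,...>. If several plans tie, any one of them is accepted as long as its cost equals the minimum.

Selinger DP (subsets sized 1..n):
  {D}: scan cost=100, card=100
  {B}: scan cost=100, card=100
  {A}: scan cost=20, card=20
  {E}: scan cost=250, card=250
  {C}: scan cost=40, card=40
  {BD}: card=2500; try (D,hash)→1600, (B,hash)→1600, (D,merge)→1700, (B,merge)→1700, (B,nl_idx)→3300, (D,nl)→10100 …(+1); best=1600 via (D,hash)
  {AB}: card=1000; try (A,hash)→400, (B,merge)→940, (A,merge)→1020, (B,nl_idx)→1160, (B,hash)→1440, (A,nl_idx)→1600 …(+2); best=400 via (A,hash)
  {AE}: card=250; try (E,nl_idx)→430, (A,hash)→700, (A,nl_idx)→1750, (E,merge)→2390, (A,merge)→2620, (E,hash)→4040 …(+2); best=430 via (E,nl_idx)
  {CE}: card=250; try (E,nl_idx)→610, (C,hash)→980, (E,merge)→2570, (C,merge)→2780, (E,hash)→4080, (E,nl)→10040 …(+1); best=610 via (E,nl_idx)
  {ABD}: card=25000; try (D,hash)→2800, (A,hash)→4300, (D,merge)→12200, (A,merge)→34220, (A,nl_idx)→39100, (A,nl)→51600 …(+1); best=2800 via (D,hash)
  {ABE}: card=12500; try (B,hash)→2080, (B,merge)→3480, (E,hash)→5400, (E,merge)→13650, (B,nl_idx)→14680, (E,nl_idx)→20900 …(+2); best=2080 via (B,hash)
  {ACE}: card=250; try (A,hash)→1060, (C,hash)→1160, (A,nl_idx)→2110, (C,merge)→2960, (A,merge)→2980, (A,nl)→5610 …(+1); best=1060 via (A,hash)
  {ABDE}: card=312500; try (D,hash)→15980, (E,hash)→31800, (D,merge)→190380, (E,merge)→405050, (E,nl_idx)→515300, (D,nl)→1252080 …(+1); best=15980 via (D,hash)
  {ABCE}: card=12500; try (B,hash)→2710, (B,merge)→4110, (C,hash)→15060, (B,nl_idx)→15310, (B,nl)→26060, (C,merge)→189860 …(+1); best=2710 via (B,hash)
  {ABCDE}: card=312500; try (D,hash)→16610, (D,merge)→191010, (C,hash)→328960, (D,nl)→1252710, (C,merge)→6266260, (C,nl)→12515980; best=16610 via (D,hash)

cost=16610; order=C,E,A,B,D; methods=nl_idx,hash,hash,hash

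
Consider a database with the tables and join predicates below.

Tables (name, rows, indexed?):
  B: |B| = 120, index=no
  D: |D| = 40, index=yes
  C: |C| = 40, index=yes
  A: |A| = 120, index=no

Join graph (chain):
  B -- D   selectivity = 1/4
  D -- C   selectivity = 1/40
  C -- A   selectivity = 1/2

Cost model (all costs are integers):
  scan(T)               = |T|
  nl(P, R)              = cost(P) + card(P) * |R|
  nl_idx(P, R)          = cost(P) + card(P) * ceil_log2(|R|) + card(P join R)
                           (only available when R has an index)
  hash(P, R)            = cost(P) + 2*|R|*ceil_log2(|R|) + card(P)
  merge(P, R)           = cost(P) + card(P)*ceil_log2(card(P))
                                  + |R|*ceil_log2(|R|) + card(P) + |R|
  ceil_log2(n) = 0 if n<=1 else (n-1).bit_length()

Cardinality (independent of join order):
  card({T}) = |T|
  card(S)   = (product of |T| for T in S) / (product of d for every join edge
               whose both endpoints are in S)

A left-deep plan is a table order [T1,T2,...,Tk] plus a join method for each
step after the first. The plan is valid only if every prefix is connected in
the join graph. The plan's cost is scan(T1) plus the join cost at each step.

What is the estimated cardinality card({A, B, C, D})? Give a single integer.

72000

Tables in S: A(120), B(120), C(40), D(40)
Edges inside S: B-D(d=4), D-C(d=40), C-A(d=2)
numerator = 120 * 120 * 40 * 40 = 23040000
denominator = 4 * 40 * 2 = 320
card(S) = 23040000 / 320 = 72000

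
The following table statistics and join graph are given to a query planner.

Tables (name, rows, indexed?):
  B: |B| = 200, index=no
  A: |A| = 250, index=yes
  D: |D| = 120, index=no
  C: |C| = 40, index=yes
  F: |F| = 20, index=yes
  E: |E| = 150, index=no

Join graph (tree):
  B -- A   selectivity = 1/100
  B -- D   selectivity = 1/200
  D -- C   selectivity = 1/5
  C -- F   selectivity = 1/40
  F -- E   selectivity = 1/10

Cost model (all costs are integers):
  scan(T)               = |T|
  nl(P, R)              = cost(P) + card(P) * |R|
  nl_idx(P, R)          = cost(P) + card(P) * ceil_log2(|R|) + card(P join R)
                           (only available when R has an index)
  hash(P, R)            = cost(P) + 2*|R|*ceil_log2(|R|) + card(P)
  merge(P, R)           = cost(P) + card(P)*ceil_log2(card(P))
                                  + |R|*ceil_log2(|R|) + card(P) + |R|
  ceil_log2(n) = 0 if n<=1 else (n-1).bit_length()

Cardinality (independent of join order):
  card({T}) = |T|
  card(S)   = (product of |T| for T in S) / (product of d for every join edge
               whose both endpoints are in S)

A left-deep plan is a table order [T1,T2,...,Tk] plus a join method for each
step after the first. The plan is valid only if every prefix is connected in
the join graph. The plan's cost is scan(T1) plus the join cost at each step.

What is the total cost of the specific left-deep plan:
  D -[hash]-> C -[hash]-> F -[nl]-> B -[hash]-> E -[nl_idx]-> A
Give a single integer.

step 1: scan D: cost=120, card=120
step 2: join C via hash
    card(P join C) = 120*40/(5) = 960
    cost = 120 + 2*40*6 + 120 = 720
step 3: join F via hash
    card(P join F) = 960*20/(40) = 480
    cost = 720 + 2*20*5 + 960 = 1880
step 4: join B via nl
    card(P join B) = 480*200/(200) = 480
    cost = 1880 + 480*200 = 97880
step 5: join E via hash
    card(P join E) = 480*150/(10) = 7200
    cost = 97880 + 2*150*8 + 480 = 100760
step 6: join A via nl_idx
    card(P join A) = 7200*250/(100) = 18000
    cost = 100760 + 7200*8 + 18000 = 176360

176360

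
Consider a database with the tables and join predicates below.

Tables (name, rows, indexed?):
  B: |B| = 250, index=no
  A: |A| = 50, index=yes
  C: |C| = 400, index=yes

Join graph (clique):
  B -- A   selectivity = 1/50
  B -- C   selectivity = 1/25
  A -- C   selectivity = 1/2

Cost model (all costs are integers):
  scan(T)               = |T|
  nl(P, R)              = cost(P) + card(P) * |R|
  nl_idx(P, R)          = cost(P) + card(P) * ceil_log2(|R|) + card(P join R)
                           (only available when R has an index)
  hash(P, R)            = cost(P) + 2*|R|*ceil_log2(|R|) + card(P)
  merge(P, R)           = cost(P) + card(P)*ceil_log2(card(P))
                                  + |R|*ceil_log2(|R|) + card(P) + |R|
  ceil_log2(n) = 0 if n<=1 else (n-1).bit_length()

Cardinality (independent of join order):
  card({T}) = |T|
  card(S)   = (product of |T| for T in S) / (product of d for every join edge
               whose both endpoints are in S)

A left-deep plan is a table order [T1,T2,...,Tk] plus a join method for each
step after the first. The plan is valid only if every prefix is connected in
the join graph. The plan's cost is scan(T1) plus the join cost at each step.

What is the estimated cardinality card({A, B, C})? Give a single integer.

Tables in S: A(50), B(250), C(400)
Edges inside S: B-A(d=50), B-C(d=25), A-C(d=2)
numerator = 50 * 250 * 400 = 5000000
denominator = 50 * 25 * 2 = 2500
card(S) = 5000000 / 2500 = 2000

2000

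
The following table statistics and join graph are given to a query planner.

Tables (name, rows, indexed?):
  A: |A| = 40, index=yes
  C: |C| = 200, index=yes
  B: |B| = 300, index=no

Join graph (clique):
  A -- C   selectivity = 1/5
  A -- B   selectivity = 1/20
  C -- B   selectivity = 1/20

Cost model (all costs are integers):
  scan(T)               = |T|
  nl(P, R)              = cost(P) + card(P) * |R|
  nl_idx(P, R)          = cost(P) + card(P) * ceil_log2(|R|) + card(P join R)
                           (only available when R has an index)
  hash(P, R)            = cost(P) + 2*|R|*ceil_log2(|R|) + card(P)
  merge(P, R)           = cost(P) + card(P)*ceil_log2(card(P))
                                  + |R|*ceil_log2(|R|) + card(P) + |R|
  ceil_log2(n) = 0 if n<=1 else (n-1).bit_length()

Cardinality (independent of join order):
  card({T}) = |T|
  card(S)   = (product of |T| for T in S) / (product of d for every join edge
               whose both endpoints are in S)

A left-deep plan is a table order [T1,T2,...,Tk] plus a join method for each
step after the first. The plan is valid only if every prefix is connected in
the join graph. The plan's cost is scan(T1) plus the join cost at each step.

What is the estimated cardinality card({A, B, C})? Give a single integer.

1200

Tables in S: A(40), B(300), C(200)
Edges inside S: A-C(d=5), A-B(d=20), C-B(d=20)
numerator = 40 * 300 * 200 = 2400000
denominator = 5 * 20 * 20 = 2000
card(S) = 2400000 / 2000 = 1200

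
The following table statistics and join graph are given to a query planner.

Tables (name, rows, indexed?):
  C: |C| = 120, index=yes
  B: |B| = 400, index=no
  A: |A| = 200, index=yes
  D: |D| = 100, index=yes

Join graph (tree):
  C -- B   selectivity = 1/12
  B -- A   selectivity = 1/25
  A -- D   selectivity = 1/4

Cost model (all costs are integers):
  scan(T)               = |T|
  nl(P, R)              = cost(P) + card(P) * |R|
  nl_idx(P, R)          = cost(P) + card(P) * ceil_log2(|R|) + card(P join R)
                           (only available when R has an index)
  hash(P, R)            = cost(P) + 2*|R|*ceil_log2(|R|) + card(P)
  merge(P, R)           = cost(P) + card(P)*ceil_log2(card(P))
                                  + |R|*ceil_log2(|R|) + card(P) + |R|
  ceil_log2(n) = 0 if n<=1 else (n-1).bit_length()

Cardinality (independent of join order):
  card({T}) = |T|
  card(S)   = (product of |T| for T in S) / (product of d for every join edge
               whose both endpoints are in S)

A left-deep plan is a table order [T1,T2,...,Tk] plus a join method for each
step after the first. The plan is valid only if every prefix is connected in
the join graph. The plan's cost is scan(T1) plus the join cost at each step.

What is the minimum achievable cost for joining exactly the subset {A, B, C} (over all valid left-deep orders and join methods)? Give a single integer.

Selinger DP over subsets of {A,B,C}:
  {C}: scan cost=120, card=120
  {B}: scan cost=400, card=400
  {A}: scan cost=200, card=200
  {BC}: card=4000; try (C,hash)→2480, (B,merge)→5080, (C,merge)→5360, (C,nl_idx)→7200, (B,hash)→7440, (B,nl)→48120 …(+1); best=2480 via (C,hash)
  {AB}: card=3200; try (A,hash)→4000, (B,merge)→6000, (A,merge)→6200, (A,nl_idx)→6800, (B,hash)→7600, (B,nl)→80200 …(+1); best=4000 via (A,hash)
  {ABC}: card=32000; try (C,hash)→8880, (A,hash)→9680, (C,merge)→46560, (A,merge)→56280, (C,nl_idx)→58400, (A,nl_idx)→66480 …(+2); best=8880 via (C,hash)

8880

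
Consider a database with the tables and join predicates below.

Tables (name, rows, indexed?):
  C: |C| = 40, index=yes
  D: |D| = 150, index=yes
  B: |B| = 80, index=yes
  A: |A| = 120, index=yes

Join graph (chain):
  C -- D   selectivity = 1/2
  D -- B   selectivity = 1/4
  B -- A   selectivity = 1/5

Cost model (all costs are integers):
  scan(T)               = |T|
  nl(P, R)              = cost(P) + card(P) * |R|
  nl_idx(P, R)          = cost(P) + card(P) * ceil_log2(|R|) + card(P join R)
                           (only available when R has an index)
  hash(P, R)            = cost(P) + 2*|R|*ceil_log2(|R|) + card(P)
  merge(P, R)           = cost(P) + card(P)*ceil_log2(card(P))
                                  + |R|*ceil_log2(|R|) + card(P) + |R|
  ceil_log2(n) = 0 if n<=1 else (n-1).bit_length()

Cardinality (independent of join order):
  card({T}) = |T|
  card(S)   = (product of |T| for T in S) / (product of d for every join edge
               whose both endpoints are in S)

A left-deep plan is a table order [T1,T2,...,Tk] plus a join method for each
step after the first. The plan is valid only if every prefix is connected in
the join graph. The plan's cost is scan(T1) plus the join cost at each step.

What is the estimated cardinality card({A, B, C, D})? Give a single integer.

Tables in S: A(120), B(80), C(40), D(150)
Edges inside S: C-D(d=2), D-B(d=4), B-A(d=5)
numerator = 120 * 80 * 40 * 150 = 57600000
denominator = 2 * 4 * 5 = 40
card(S) = 57600000 / 40 = 1440000

1440000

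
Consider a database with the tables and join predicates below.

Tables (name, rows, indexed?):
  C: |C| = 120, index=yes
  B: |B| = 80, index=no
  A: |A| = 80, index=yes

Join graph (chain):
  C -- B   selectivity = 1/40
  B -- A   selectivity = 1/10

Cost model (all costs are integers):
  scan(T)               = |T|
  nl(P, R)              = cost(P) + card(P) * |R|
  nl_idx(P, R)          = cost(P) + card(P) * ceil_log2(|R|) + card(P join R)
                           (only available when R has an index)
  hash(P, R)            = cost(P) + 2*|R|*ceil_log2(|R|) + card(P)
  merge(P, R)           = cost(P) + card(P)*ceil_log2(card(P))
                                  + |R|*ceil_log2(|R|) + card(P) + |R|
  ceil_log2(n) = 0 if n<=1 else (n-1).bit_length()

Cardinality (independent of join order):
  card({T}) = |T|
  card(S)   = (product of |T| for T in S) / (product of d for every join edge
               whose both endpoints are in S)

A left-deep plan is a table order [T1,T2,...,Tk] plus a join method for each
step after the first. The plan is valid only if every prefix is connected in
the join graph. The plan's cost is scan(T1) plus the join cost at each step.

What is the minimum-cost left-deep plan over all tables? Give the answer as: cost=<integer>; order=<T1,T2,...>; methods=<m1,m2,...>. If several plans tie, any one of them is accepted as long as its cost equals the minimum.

cost=2240; order=B,C,A; methods=nl_idx,hash

Selinger DP (subsets sized 1..n):
  {C}: scan cost=120, card=120
  {B}: scan cost=80, card=80
  {A}: scan cost=80, card=80
  {BC}: card=240; try (C,nl_idx)→880, (B,hash)→1360, (C,merge)→1680, (B,merge)→1720, (C,hash)→1840, (C,nl)→9680 …(+1); best=880 via (C,nl_idx)
  {AB}: card=640; try (B,hash)→1280, (A,hash)→1280, (A,nl_idx)→1280, (B,merge)→1360, (A,merge)→1360, (B,nl)→6480 …(+1); best=1280 via (B,hash)
  {ABC}: card=1920; try (A,hash)→2240, (C,hash)→3600, (A,merge)→3680, (A,nl_idx)→4480, (C,nl_idx)→7680, (C,merge)→9280 …(+2); best=2240 via (A,hash)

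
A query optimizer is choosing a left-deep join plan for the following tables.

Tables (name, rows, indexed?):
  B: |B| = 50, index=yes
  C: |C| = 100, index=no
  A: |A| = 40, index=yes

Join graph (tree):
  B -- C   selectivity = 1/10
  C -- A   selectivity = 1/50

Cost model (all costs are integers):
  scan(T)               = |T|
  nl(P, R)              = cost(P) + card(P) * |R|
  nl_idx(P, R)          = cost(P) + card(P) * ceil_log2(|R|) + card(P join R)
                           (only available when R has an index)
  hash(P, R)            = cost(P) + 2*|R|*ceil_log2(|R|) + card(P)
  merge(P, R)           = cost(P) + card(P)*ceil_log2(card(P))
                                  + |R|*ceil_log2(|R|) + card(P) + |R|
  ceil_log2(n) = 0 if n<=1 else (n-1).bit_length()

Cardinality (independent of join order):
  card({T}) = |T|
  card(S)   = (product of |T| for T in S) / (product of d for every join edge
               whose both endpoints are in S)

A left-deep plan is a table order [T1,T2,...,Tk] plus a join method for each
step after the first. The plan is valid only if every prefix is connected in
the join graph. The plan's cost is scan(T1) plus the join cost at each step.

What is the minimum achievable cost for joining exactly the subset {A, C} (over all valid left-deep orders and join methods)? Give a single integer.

Selinger DP over subsets of {A,C}:
  {C}: scan cost=100, card=100
  {A}: scan cost=40, card=40
  {AC}: card=80; try (A,hash)→680, (A,nl_idx)→780, (C,merge)→1120, (A,merge)→1180, (C,hash)→1480, (C,nl)→4040 …(+1); best=680 via (A,hash)

680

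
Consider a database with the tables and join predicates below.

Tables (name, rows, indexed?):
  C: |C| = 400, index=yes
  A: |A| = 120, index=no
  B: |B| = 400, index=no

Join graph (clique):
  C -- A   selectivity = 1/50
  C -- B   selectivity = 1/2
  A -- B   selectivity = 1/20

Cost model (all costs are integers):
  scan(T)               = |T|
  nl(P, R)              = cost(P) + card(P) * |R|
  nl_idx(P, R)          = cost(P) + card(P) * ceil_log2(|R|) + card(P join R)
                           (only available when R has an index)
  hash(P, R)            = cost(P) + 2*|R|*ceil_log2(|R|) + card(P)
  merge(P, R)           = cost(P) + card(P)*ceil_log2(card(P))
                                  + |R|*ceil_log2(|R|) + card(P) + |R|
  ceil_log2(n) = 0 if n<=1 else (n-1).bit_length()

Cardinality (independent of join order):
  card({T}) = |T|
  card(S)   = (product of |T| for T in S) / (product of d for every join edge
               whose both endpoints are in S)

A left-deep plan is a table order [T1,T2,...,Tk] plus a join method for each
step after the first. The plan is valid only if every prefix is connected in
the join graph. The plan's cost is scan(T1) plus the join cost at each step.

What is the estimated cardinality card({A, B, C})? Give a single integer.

9600

Tables in S: A(120), B(400), C(400)
Edges inside S: C-A(d=50), C-B(d=2), A-B(d=20)
numerator = 120 * 400 * 400 = 19200000
denominator = 50 * 2 * 20 = 2000
card(S) = 19200000 / 2000 = 9600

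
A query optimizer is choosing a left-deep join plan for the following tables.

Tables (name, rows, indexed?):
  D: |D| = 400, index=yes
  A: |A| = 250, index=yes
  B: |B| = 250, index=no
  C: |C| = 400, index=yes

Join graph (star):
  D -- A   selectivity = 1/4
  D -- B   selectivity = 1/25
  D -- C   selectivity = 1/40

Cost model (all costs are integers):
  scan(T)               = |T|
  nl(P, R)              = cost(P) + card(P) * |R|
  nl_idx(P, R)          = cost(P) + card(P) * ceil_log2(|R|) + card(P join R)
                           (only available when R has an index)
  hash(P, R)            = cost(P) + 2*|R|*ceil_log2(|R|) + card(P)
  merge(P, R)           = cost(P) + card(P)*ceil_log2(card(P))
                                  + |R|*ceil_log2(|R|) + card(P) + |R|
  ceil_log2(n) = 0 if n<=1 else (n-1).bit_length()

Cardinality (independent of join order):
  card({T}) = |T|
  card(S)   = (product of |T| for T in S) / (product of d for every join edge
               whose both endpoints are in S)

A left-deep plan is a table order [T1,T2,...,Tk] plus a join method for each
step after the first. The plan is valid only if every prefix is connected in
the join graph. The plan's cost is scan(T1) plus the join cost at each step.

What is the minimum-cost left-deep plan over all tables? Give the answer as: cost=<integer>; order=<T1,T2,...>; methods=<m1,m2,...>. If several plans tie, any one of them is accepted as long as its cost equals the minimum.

Selinger DP (subsets sized 1..n):
  {D}: scan cost=400, card=400
  {A}: scan cost=250, card=250
  {B}: scan cost=250, card=250
  {C}: scan cost=400, card=400
  {AD}: card=25000; try (A,hash)→4800, (D,merge)→6500, (A,merge)→6650, (D,hash)→7700, (D,nl_idx)→27500, (A,nl_idx)→28600 …(+2); best=4800 via (A,hash)
  {BD}: card=4000; try (B,hash)→4800, (D,merge)→6500, (D,nl_idx)→6500, (B,merge)→6650, (D,hash)→7700, (D,nl)→100250 …(+1); best=4800 via (B,hash)
  {CD}: card=4000; try (D,hash)→8000, (D,nl_idx)→8000, (C,hash)→8000, (C,nl_idx)→8000, (D,merge)→8400, (C,merge)→8400 …(+2); best=8000 via (D,hash)
  {ABD}: card=250000; try (A,hash)→12800, (B,hash)→33800, (A,merge)→59050, (A,nl_idx)→286800, (B,merge)→407050, (A,nl)→1004800 …(+1); best=12800 via (A,hash)
  {ACD}: card=250000; try (A,hash)→16000, (C,hash)→37000, (A,merge)→62250, (A,nl_idx)→290000, (C,merge)→408800, (C,nl_idx)→479800 …(+2); best=16000 via (A,hash)
  {BCD}: card=40000; try (C,hash)→16000, (B,hash)→16000, (C,merge)→60800, (B,merge)→62250, (C,nl_idx)→80800, (B,nl)→1008000 …(+1); best=16000 via (C,hash)
  {ABCD}: card=2500000; try (A,hash)→60000, (C,hash)→270000, (B,hash)→270000, (A,merge)→698250, (A,nl_idx)→2836000, (C,nl_idx)→4762800 …(+5); best=60000 via (A,hash)

cost=60000; order=D,B,C,A; methods=hash,hash,hash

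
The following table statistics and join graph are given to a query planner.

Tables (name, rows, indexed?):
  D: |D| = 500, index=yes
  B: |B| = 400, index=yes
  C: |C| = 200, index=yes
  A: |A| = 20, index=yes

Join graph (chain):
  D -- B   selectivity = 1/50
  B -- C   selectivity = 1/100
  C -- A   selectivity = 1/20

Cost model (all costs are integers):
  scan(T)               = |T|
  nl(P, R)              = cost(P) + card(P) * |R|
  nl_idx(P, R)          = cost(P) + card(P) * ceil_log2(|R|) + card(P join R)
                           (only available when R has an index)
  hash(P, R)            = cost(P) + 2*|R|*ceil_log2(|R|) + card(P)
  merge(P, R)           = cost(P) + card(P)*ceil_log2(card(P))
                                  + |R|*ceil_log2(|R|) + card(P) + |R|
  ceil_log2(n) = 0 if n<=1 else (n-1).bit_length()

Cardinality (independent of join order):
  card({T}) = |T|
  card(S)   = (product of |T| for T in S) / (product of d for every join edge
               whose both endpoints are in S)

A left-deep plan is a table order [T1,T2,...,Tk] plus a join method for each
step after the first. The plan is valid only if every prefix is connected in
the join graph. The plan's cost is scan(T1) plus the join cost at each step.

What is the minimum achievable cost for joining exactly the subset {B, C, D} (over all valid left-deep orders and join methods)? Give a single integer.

12600

Selinger DP over subsets of {B,C,D}:
  {D}: scan cost=500, card=500
  {B}: scan cost=400, card=400
  {C}: scan cost=200, card=200
  {BD}: card=4000; try (D,nl_idx)→8000, (B,hash)→8200, (B,nl_idx)→9000, (D,merge)→9400, (B,merge)→9500, (D,hash)→9800 …(+2); best=8000 via (D,nl_idx)
  {BC}: card=800; try (B,nl_idx)→2800, (C,hash)→4000, (C,nl_idx)→4400, (B,merge)→6000, (C,merge)→6200, (B,hash)→7600 …(+2); best=2800 via (B,nl_idx)
  {BCD}: card=8000; try (D,hash)→12600, (C,hash)→15200, (D,merge)→16600, (D,nl_idx)→18000, (C,nl_idx)→48000, (C,merge)→61800 …(+2); best=12600 via (D,hash)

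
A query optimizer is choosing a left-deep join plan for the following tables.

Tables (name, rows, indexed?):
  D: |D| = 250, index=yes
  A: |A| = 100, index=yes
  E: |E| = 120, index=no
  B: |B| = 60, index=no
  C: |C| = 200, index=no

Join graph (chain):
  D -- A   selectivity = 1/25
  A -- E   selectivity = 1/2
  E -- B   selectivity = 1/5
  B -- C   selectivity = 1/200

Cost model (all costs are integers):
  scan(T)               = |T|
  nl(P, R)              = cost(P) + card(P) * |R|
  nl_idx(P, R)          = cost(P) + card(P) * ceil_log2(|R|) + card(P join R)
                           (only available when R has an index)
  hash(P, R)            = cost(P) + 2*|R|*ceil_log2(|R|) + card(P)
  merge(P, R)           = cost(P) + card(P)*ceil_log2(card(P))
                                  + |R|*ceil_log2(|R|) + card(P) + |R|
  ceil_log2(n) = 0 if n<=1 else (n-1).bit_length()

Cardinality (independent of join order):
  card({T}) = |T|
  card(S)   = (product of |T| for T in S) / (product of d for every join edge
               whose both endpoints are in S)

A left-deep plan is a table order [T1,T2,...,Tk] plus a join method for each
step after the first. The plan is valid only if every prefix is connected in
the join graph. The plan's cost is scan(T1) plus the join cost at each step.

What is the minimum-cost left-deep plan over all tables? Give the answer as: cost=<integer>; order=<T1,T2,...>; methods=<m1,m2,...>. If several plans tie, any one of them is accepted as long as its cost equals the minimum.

Selinger DP (subsets sized 1..n):
  {D}: scan cost=250, card=250
  {A}: scan cost=100, card=100
  {E}: scan cost=120, card=120
  {B}: scan cost=60, card=60
  {C}: scan cost=200, card=200
  {AD}: card=1000; try (D,nl_idx)→1900, (A,hash)→1900, (A,nl_idx)→3000, (D,merge)→3150, (A,merge)→3300, (D,hash)→4200 …(+2); best=1900 via (D,nl_idx)
  {AE}: card=6000; try (A,hash)→1640, (E,merge)→1860, (E,hash)→1880, (A,merge)→1880, (A,nl_idx)→6960, (E,nl)→12100 …(+1); best=1640 via (A,hash)
  {BE}: card=1440; try (B,hash)→960, (E,merge)→1440, (B,merge)→1500, (E,hash)→1800, (E,nl)→7260, (B,nl)→7320; best=960 via (B,hash)
  {BC}: card=60; try (B,hash)→1120, (C,merge)→2280, (B,merge)→2420, (C,hash)→3320, (C,nl)→12060, (B,nl)→12200; best=1120 via (B,hash)
  {ADE}: card=60000; try (E,hash)→4580, (D,hash)→11640, (E,merge)→13860, (D,merge)→87890, (D,nl_idx)→109640, (E,nl)→121900 …(+1); best=4580 via (E,hash)
  {ABE}: card=72000; try (A,hash)→3800, (B,hash)→8360, (A,merge)→19040, (A,nl_idx)→83040, (B,merge)→86060, (A,nl)→144960 …(+1); best=3800 via (A,hash)
  {BCE}: card=1440; try (E,merge)→2500, (E,hash)→2860, (C,hash)→5600, (E,nl)→8320, (C,merge)→20040, (C,nl)→288960; best=2500 via (E,merge)
  {ABDE}: card=720000; try (B,hash)→65300, (D,hash)→79800, (B,merge)→1025000, (D,nl_idx)→1299800, (D,merge)→1302050, (B,nl)→3604580 …(+1); best=65300 via (B,hash)
  {ABCE}: card=72000; try (A,hash)→5340, (A,merge)→20580, (C,hash)→79000, (A,nl_idx)→84580, (A,nl)→146500, (C,merge)→1301600 …(+1); best=5340 via (A,hash)
  {ABCDE}: card=720000; try (D,hash)→81340, (C,hash)→788500, (D,nl_idx)→1301340, (D,merge)→1303590, (C,merge)→15187100, (D,nl)→18005340 …(+1); best=81340 via (D,hash)

cost=81340; order=C,B,E,A,D; methods=hash,merge,hash,hash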